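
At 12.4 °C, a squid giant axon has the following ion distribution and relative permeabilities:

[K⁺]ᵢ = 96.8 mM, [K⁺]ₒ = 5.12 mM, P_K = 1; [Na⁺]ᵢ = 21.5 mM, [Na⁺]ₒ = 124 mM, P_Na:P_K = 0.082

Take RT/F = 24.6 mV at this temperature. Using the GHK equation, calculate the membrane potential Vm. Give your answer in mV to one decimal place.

-45.8 mV

Vm = 24.6 · ln[(Σ P·[cation]ₒ + Σ P·[anion]ᵢ) / (Σ P·[cation]ᵢ + Σ P·[anion]ₒ)]
Numerator = 1×5.12 + 0.082×124 = 15.29
Denominator = 1×96.8 + 0.082×21.5 = 98.56
Vm = 24.6 · ln(0.15511) = 24.6 × (-1.8636) = -45.85 mV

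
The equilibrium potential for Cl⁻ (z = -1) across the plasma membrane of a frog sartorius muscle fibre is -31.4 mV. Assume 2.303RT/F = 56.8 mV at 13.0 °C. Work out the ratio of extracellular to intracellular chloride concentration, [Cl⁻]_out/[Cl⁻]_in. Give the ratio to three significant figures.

3.57

log₁₀([out]/[in]) = E·z/(56.8) = -31.4 × -1 / 56.8 = 0.5528
[out]/[in] = 10^(0.5528) = 3.571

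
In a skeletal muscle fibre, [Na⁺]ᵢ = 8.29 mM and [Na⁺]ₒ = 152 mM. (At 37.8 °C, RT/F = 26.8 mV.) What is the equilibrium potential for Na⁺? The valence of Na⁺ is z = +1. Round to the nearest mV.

E = (26.8/z) · ln([Na⁺]_out/[Na⁺]_in) with z = +1.
= (26.8/1) · ln(152/8.29) = 26.80 · ln(18.34)
= 26.80 · (2.9088) = 77.96 mV

78 mV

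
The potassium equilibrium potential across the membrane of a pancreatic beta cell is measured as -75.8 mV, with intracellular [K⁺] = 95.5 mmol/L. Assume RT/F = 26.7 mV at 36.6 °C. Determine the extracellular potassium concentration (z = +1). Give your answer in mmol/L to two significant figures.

Nernst: E = (26.7/1) · ln([out]/[in]), so ln([out]/[in]) = -75.8 × 1 / 26.7 = -2.8390.
[out]/[in] = e^(-2.8390) = 0.05849.
[out] = 0.05849 × 95.5 = 5.586 mmol/L.

5.6 mmol/L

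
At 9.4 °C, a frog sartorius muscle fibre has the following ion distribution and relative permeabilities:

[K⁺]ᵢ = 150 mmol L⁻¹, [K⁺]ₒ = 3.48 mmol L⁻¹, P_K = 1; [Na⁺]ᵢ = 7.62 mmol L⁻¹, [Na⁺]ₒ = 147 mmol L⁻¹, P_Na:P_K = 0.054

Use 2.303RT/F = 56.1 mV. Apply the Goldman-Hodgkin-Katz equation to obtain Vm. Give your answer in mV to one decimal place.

-62.8 mV

Vm = 56.1 · log₁₀[(Σ P·[cation]ₒ + Σ P·[anion]ᵢ) / (Σ P·[cation]ᵢ + Σ P·[anion]ₒ)]
Numerator = 1×3.48 + 0.054×147 = 11.42
Denominator = 1×150 + 0.054×7.62 = 150.4
Vm = 56.1 · log₁₀(0.075912) = 56.1 × (-1.1197) = -62.81 mV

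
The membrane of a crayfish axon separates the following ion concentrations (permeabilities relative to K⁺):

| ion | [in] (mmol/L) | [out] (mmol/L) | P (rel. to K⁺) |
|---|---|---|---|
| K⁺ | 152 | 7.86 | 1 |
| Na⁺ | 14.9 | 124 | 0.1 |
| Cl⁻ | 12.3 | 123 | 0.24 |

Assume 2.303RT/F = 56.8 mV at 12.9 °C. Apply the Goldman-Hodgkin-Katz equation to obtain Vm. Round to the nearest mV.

Vm = 56.8 · log₁₀[(Σ P·[cation]ₒ + Σ P·[anion]ᵢ) / (Σ P·[cation]ᵢ + Σ P·[anion]ₒ)]
Numerator = 1×7.86 + 0.1×124 + 0.24×12.3 = 23.21
Denominator = 1×152 + 0.1×14.9 + 0.24×123 = 183
Vm = 56.8 · log₁₀(0.12683) = 56.8 × (-0.8968) = -50.94 mV

-51 mV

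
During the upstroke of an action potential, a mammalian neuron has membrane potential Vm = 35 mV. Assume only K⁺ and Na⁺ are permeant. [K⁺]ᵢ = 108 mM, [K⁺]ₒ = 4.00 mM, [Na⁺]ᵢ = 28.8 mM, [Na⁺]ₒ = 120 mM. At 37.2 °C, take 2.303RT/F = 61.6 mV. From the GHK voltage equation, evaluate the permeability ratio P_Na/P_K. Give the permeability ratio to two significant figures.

29

Let α = P_Na/P_K. GHK: Vm = 61.6·log₁₀[(Kₒ + α·Naₒ)/(Kᵢ + α·Naᵢ)].
10^(Vm/61.6) = 10^(35.0/61.6) = 3.6998
So 3.6998·(Kᵢ + α·Naᵢ) = Kₒ + α·Naₒ → α = (3.6998·108.0 − 4.0) / (120.0 − 3.6998·28.8)
α = (399.6 − 4.0) / (120.0 − 106.6) = 395.6/13.44 = 29.42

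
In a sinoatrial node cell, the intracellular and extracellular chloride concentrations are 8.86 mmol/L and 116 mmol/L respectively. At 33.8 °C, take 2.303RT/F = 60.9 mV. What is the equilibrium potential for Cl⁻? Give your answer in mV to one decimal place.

E = (60.9/z) · log₁₀([Cl⁻]_out/[Cl⁻]_in) with z = -1.
For an anion, dividing by z = -1 reverses the sign.
= (60.9/-1) · log₁₀(116/8.86) = -60.90 · log₁₀(13.09)
= -60.90 · (1.1170) = -68.03 mV

-68.0 mV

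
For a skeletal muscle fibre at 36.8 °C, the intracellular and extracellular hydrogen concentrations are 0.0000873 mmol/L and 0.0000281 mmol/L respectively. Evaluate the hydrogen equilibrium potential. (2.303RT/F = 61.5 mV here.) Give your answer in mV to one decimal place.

E = (61.5/z) · log₁₀([H⁺]_out/[H⁺]_in) with z = +1.
= (61.5/1) · log₁₀(0.0000281/0.0000873) = 61.50 · log₁₀(0.3219)
= 61.50 · (-0.4923) = -30.28 mV

-30.3 mV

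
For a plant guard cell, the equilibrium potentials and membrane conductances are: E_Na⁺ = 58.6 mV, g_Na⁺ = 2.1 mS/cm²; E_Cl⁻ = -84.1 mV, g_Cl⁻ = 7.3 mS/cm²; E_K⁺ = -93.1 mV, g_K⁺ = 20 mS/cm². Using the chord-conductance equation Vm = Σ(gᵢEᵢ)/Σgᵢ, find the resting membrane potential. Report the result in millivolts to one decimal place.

-80.0 mV

Σ gᵢEᵢ = 2.1·(58.6) + 7.3·(-84.1) + 20·(-93.1) = -2352.87
Σ gᵢ = 2.1 + 7.3 + 20 = 29.4
Vm = -2352.87 / 29.4 = -80.03 mV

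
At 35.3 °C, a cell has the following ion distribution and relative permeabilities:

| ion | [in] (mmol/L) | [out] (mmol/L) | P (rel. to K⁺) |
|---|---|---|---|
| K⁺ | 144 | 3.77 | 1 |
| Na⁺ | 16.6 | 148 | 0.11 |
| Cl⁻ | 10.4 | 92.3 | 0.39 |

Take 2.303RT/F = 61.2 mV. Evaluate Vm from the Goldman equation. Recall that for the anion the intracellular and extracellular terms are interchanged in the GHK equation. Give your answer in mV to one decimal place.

Vm = 61.2 · log₁₀[(Σ P·[cation]ₒ + Σ P·[anion]ᵢ) / (Σ P·[cation]ᵢ + Σ P·[anion]ₒ)]
Numerator = 1×3.77 + 0.11×148 + 0.39×10.4 = 24.11
Denominator = 1×144 + 0.11×16.6 + 0.39×92.3 = 181.8
Vm = 61.2 · log₁₀(0.13258) = 61.2 × (-0.8775) = -53.70 mV

-53.7 mV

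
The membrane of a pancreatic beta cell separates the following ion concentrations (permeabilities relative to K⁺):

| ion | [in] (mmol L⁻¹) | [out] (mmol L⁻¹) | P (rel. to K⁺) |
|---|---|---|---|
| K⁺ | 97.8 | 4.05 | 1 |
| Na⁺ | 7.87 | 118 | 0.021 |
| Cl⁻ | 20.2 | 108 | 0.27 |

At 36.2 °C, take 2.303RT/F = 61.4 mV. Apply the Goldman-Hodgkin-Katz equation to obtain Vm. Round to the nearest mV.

Vm = 61.4 · log₁₀[(Σ P·[cation]ₒ + Σ P·[anion]ᵢ) / (Σ P·[cation]ᵢ + Σ P·[anion]ₒ)]
Numerator = 1×4.05 + 0.021×118 + 0.27×20.2 = 11.98
Denominator = 1×97.8 + 0.021×7.87 + 0.27×108 = 127.1
Vm = 61.4 · log₁₀(0.094253) = 61.4 × (-1.0257) = -62.98 mV

-63 mV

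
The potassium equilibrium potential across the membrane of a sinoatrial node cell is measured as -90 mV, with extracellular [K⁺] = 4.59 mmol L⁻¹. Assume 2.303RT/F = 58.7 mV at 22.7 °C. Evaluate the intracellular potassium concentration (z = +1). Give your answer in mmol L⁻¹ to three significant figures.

Nernst: E = (58.7/1) · log₁₀([out]/[in]), so log₁₀([out]/[in]) = -90.0 × 1 / 58.7 = -1.5332.
[out]/[in] = 10^(-1.5332) = 0.02929.
[in] = 4.59 / 0.02929 = 156.7 mmol L⁻¹.

157 mmol L⁻¹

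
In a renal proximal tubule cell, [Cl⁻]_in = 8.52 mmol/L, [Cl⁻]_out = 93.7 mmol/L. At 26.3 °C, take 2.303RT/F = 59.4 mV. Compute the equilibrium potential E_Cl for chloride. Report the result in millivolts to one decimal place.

E = (59.4/z) · log₁₀([Cl⁻]_out/[Cl⁻]_in) with z = -1.
For an anion, dividing by z = -1 reverses the sign.
= (59.4/-1) · log₁₀(93.7/8.52) = -59.40 · log₁₀(11)
= -59.40 · (1.0413) = -61.85 mV

-61.9 mV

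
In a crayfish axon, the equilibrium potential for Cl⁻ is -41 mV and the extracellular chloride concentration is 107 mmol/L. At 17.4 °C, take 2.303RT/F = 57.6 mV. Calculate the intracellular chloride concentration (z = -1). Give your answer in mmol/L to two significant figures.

21 mmol/L

Nernst: E = (57.6/-1) · log₁₀([out]/[in]), so log₁₀([out]/[in]) = -41.0 × -1 / 57.6 = 0.7118.
[out]/[in] = 10^(0.7118) = 5.15.
[in] = 107 / 5.15 = 20.78 mmol/L.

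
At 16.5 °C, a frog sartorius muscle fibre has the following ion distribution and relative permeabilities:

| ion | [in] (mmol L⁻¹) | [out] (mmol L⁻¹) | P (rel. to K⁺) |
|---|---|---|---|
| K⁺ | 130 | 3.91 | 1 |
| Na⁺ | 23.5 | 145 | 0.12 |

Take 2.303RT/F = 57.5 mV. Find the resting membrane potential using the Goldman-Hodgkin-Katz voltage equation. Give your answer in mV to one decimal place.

Vm = 57.5 · log₁₀[(Σ P·[cation]ₒ + Σ P·[anion]ᵢ) / (Σ P·[cation]ᵢ + Σ P·[anion]ₒ)]
Numerator = 1×3.91 + 0.12×145 = 21.31
Denominator = 1×130 + 0.12×23.5 = 132.8
Vm = 57.5 · log₁₀(0.16044) = 57.5 × (-0.7947) = -45.69 mV

-45.7 mV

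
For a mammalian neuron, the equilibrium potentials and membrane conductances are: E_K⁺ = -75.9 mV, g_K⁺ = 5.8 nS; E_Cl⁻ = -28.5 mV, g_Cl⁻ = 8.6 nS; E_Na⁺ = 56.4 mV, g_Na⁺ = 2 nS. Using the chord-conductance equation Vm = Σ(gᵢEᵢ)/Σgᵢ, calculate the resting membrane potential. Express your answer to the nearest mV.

-35 mV

Σ gᵢEᵢ = 5.8·(-75.9) + 8.6·(-28.5) + 2·(56.4) = -572.52
Σ gᵢ = 5.8 + 8.6 + 2 = 16.4
Vm = -572.52 / 16.4 = -34.91 mV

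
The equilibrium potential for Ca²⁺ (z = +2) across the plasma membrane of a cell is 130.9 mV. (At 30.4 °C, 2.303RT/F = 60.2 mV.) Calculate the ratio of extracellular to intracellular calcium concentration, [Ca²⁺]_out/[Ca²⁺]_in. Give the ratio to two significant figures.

log₁₀([out]/[in]) = E·z/(60.2) = 130.9 × 2 / 60.2 = 4.3488
[out]/[in] = 10^(4.3488) = 2.233e+04

22000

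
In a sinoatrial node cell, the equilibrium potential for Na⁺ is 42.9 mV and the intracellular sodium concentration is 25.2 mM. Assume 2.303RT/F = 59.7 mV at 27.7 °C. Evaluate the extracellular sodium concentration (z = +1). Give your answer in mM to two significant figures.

130 mM

Nernst: E = (59.7/1) · log₁₀([out]/[in]), so log₁₀([out]/[in]) = 42.9 × 1 / 59.7 = 0.7186.
[out]/[in] = 10^(0.7186) = 5.231.
[out] = 5.231 × 25.2 = 131.8 mM.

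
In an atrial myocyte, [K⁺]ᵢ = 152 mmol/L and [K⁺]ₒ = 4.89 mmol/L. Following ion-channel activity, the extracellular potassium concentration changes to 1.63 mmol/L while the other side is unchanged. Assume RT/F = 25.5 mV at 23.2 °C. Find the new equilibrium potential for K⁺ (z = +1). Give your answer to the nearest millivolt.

After the shift: [K⁺]_out = 1.63, [K⁺]_in = 152 mmol/L.
E_new = (25.5/1)·ln(1.63/152) = 25.50 · (-4.5353) = -115.65 mV

-116 mV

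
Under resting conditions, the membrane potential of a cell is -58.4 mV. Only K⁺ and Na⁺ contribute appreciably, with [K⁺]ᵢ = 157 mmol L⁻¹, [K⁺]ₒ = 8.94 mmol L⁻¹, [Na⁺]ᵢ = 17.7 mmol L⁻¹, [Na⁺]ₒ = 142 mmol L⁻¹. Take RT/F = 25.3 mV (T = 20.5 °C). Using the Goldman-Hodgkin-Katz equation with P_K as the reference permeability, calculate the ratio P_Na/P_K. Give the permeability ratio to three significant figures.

Let α = P_Na/P_K. GHK: Vm = 25.3·ln[(Kₒ + α·Naₒ)/(Kᵢ + α·Naᵢ)].
e^(Vm/25.3) = e^(-58.4/25.3) = 0.09943
So 0.09943·(Kᵢ + α·Naᵢ) = Kₒ + α·Naₒ → α = (0.09943·157.0 − 8.94) / (142.0 − 0.09943·17.7)
α = (15.61 − 8.94) / (142.0 − 1.76) = 6.671/140.2 = 0.04757

0.0476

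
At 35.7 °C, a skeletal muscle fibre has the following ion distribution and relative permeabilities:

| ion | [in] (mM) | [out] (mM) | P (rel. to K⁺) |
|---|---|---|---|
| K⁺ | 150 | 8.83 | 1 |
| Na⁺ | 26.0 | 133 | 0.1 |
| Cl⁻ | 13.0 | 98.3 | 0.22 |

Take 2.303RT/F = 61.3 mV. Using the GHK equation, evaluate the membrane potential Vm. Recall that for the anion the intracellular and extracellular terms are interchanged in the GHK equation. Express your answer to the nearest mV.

Vm = 61.3 · log₁₀[(Σ P·[cation]ₒ + Σ P·[anion]ᵢ) / (Σ P·[cation]ᵢ + Σ P·[anion]ₒ)]
Numerator = 1×8.83 + 0.1×133 + 0.22×13.0 = 24.99
Denominator = 1×150 + 0.1×26.0 + 0.22×98.3 = 174.2
Vm = 61.3 · log₁₀(0.14343) = 61.3 × (-0.8433) = -51.70 mV

-52 mV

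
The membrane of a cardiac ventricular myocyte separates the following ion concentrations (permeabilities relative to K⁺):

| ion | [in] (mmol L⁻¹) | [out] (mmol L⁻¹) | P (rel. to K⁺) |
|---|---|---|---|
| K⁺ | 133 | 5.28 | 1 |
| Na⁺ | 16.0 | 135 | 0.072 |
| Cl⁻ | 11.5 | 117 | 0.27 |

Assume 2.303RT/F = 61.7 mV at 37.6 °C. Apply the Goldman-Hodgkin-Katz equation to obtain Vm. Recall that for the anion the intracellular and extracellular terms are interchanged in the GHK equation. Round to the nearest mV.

-59 mV

Vm = 61.7 · log₁₀[(Σ P·[cation]ₒ + Σ P·[anion]ᵢ) / (Σ P·[cation]ᵢ + Σ P·[anion]ₒ)]
Numerator = 1×5.28 + 0.072×135 + 0.27×11.5 = 18.11
Denominator = 1×133 + 0.072×16.0 + 0.27×117 = 165.7
Vm = 61.7 · log₁₀(0.10924) = 61.7 × (-0.9616) = -59.33 mV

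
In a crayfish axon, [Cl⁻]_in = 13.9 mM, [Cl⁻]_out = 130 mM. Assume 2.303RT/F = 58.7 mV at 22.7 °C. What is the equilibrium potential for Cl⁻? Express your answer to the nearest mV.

E = (58.7/z) · log₁₀([Cl⁻]_out/[Cl⁻]_in) with z = -1.
For an anion, dividing by z = -1 reverses the sign.
= (58.7/-1) · log₁₀(130/13.9) = -58.70 · log₁₀(9.353)
= -58.70 · (0.9709) = -56.99 mV

-57 mV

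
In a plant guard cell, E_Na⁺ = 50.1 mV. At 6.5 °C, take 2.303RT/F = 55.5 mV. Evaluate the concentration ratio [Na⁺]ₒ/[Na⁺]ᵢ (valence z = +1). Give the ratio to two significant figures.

8.0

log₁₀([out]/[in]) = E·z/(55.5) = 50.1 × 1 / 55.5 = 0.9027
[out]/[in] = 10^(0.9027) = 7.993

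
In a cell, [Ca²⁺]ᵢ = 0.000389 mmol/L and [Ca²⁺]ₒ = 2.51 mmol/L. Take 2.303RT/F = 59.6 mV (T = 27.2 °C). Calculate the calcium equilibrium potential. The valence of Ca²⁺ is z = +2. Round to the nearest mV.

E = (59.6/z) · log₁₀([Ca²⁺]_out/[Ca²⁺]_in) with z = +2.
= (59.6/2) · log₁₀(2.51/0.000389) = 29.80 · log₁₀(6452)
= 29.80 · (3.8097) = 113.53 mV

114 mV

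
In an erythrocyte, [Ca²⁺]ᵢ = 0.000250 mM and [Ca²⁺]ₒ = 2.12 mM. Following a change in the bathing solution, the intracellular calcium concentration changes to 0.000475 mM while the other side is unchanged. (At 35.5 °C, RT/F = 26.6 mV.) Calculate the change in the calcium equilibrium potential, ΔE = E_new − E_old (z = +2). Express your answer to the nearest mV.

-9 mV

E_old = (26.6/2)·ln(2.12/0.000250) = 120.30 mV
E_new = (26.6/2)·ln(2.12/0.000475) = 111.77 mV
ΔE = 111.77 − (120.30) = -8.54 mV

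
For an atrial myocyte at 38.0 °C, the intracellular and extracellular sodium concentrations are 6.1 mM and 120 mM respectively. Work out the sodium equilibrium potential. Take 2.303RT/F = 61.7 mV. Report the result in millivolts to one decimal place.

79.8 mV

E = (61.7/z) · log₁₀([Na⁺]_out/[Na⁺]_in) with z = +1.
= (61.7/1) · log₁₀(120/6.1) = 61.70 · log₁₀(19.67)
= 61.70 · (1.2939) = 79.83 mV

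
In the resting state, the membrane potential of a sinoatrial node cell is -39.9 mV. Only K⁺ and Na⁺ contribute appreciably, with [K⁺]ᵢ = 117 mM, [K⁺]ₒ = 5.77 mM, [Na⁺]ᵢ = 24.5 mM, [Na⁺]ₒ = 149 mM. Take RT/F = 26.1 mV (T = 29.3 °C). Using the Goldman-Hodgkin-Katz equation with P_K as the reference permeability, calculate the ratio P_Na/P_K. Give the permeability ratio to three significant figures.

Let α = P_Na/P_K. GHK: Vm = 26.1·ln[(Kₒ + α·Naₒ)/(Kᵢ + α·Naᵢ)].
e^(Vm/26.1) = e^(-39.9/26.1) = 0.21681
So 0.21681·(Kᵢ + α·Naᵢ) = Kₒ + α·Naₒ → α = (0.21681·117.0 − 5.77) / (149.0 − 0.21681·24.5)
α = (25.37 − 5.77) / (149.0 − 5.312) = 19.6/143.7 = 0.1364

0.136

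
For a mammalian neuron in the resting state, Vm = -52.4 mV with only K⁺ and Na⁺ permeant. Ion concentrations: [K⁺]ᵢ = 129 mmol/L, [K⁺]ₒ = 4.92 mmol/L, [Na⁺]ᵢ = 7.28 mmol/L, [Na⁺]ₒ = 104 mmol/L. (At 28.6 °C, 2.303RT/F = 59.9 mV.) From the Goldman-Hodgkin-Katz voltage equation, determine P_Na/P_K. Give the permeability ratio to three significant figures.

0.119

Let α = P_Na/P_K. GHK: Vm = 59.9·log₁₀[(Kₒ + α·Naₒ)/(Kᵢ + α·Naᵢ)].
10^(Vm/59.9) = 10^(-52.4/59.9) = 0.13342
So 0.13342·(Kᵢ + α·Naᵢ) = Kₒ + α·Naₒ → α = (0.13342·129.0 − 4.92) / (104.0 − 0.13342·7.28)
α = (17.21 − 4.92) / (104.0 − 0.9713) = 12.29/103 = 0.1193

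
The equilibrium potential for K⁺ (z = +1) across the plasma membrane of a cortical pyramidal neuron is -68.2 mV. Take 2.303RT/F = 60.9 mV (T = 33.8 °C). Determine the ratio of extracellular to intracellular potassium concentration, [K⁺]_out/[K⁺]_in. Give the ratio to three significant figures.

log₁₀([out]/[in]) = E·z/(60.9) = -68.2 × 1 / 60.9 = -1.1199
[out]/[in] = 10^(-1.1199) = 0.07588

0.0759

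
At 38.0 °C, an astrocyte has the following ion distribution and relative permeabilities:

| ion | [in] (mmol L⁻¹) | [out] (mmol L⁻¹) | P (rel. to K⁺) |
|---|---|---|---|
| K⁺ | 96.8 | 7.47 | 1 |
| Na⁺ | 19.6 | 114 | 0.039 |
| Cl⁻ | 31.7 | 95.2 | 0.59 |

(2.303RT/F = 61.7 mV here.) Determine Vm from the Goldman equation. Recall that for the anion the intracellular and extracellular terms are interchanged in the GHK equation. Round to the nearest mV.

-43 mV

Vm = 61.7 · log₁₀[(Σ P·[cation]ₒ + Σ P·[anion]ᵢ) / (Σ P·[cation]ᵢ + Σ P·[anion]ₒ)]
Numerator = 1×7.47 + 0.039×114 + 0.59×31.7 = 30.62
Denominator = 1×96.8 + 0.039×19.6 + 0.59×95.2 = 153.7
Vm = 61.7 · log₁₀(0.19917) = 61.7 × (-0.7008) = -43.24 mV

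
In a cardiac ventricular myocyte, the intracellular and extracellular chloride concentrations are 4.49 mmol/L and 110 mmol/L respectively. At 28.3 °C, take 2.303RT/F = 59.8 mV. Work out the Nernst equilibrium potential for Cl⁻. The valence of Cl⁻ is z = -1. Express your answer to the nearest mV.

-83 mV

E = (59.8/z) · log₁₀([Cl⁻]_out/[Cl⁻]_in) with z = -1.
For an anion, dividing by z = -1 reverses the sign.
= (59.8/-1) · log₁₀(110/4.49) = -59.80 · log₁₀(24.5)
= -59.80 · (1.3891) = -83.07 mV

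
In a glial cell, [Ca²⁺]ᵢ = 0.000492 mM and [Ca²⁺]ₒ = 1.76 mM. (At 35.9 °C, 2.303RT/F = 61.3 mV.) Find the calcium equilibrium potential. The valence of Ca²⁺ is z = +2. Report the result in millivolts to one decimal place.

108.9 mV

E = (61.3/z) · log₁₀([Ca²⁺]_out/[Ca²⁺]_in) with z = +2.
= (61.3/2) · log₁₀(1.76/0.000492) = 30.65 · log₁₀(3577)
= 30.65 · (3.5535) = 108.92 mV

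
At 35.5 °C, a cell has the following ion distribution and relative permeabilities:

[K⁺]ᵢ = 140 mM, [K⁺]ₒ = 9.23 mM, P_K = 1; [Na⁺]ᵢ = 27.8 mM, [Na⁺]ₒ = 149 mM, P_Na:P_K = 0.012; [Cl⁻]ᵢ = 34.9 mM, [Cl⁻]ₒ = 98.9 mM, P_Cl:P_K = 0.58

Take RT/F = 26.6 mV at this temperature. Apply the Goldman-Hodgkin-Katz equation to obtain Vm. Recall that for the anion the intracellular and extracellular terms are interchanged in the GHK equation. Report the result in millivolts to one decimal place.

Vm = 26.6 · ln[(Σ P·[cation]ₒ + Σ P·[anion]ᵢ) / (Σ P·[cation]ᵢ + Σ P·[anion]ₒ)]
Numerator = 1×9.23 + 0.012×149 + 0.58×34.9 = 31.26
Denominator = 1×140 + 0.012×27.8 + 0.58×98.9 = 197.7
Vm = 26.6 · ln(0.15812) = 26.6 × (-1.8444) = -49.06 mV

-49.1 mV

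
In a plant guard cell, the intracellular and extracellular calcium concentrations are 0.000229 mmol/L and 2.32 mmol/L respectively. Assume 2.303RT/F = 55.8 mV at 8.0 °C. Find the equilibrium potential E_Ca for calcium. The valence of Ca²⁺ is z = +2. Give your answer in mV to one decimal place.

E = (55.8/z) · log₁₀([Ca²⁺]_out/[Ca²⁺]_in) with z = +2.
= (55.8/2) · log₁₀(2.32/0.000229) = 27.90 · log₁₀(1.013e+04)
= 27.90 · (4.0057) = 111.76 mV

111.8 mV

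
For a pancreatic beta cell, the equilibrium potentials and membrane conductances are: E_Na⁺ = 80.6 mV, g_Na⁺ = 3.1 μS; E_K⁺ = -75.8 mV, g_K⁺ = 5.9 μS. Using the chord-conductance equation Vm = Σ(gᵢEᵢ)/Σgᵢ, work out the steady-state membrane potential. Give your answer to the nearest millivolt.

-22 mV

Σ gᵢEᵢ = 3.1·(80.6) + 5.9·(-75.8) = -197.36
Σ gᵢ = 3.1 + 5.9 = 9
Vm = -197.36 / 9 = -21.93 mV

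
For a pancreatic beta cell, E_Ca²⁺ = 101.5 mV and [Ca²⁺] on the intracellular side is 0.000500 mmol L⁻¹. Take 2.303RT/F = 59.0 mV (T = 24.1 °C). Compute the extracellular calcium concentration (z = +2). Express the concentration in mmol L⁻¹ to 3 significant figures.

Nernst: E = (59.0/2) · log₁₀([out]/[in]), so log₁₀([out]/[in]) = 101.5 × 2 / 59.0 = 3.4407.
[out]/[in] = 10^(3.4407) = 2759.
[out] = 2759 × 0.000500 = 1.379 mmol L⁻¹.

1.38 mmol L⁻¹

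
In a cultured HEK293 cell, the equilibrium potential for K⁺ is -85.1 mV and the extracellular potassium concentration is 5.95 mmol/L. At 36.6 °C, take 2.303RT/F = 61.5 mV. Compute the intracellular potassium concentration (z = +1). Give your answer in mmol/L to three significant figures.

144 mmol/L

Nernst: E = (61.5/1) · log₁₀([out]/[in]), so log₁₀([out]/[in]) = -85.1 × 1 / 61.5 = -1.3837.
[out]/[in] = 10^(-1.3837) = 0.04133.
[in] = 5.95 / 0.04133 = 144 mmol/L.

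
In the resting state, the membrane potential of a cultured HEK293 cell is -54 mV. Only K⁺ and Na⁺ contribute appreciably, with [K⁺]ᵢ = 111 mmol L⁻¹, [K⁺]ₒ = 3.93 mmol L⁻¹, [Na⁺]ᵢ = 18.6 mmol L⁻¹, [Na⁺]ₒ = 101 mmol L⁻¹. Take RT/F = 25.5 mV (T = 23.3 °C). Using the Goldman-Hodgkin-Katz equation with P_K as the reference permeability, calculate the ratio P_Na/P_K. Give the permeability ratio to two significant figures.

0.095

Let α = P_Na/P_K. GHK: Vm = 25.5·ln[(Kₒ + α·Naₒ)/(Kᵢ + α·Naᵢ)].
e^(Vm/25.5) = e^(-54.0/25.5) = 0.12031
So 0.12031·(Kᵢ + α·Naᵢ) = Kₒ + α·Naₒ → α = (0.12031·111.0 − 3.93) / (101.0 − 0.12031·18.6)
α = (13.35 − 3.93) / (101.0 − 2.238) = 9.425/98.76 = 0.09543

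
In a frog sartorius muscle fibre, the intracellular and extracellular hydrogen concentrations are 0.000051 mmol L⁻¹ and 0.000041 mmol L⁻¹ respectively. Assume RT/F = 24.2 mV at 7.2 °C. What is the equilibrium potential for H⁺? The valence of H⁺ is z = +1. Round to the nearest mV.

-5 mV

E = (24.2/z) · ln([H⁺]_out/[H⁺]_in) with z = +1.
= (24.2/1) · ln(0.000041/0.000051) = 24.20 · ln(0.8039)
= 24.20 · (-0.2183) = -5.28 mV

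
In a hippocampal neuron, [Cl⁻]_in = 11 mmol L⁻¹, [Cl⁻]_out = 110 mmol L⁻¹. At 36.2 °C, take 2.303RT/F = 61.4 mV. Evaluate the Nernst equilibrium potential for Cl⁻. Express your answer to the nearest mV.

E = (61.4/z) · log₁₀([Cl⁻]_out/[Cl⁻]_in) with z = -1.
For an anion, dividing by z = -1 reverses the sign.
= (61.4/-1) · log₁₀(110/11) = -61.40 · log₁₀(10)
= -61.40 · (1.0000) = -61.40 mV

-61 mV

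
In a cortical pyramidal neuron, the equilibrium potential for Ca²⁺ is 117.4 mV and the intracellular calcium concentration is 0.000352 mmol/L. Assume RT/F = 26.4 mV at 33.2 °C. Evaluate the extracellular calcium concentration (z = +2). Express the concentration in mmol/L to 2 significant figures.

2.6 mmol/L

Nernst: E = (26.4/2) · ln([out]/[in]), so ln([out]/[in]) = 117.4 × 2 / 26.4 = 8.8939.
[out]/[in] = e^(8.8939) = 7288.
[out] = 7288 × 0.000352 = 2.565 mmol/L.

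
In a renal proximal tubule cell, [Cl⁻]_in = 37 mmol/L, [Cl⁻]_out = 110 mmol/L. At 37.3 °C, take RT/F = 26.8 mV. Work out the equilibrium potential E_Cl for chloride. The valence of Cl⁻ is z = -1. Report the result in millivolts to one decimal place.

-29.2 mV

E = (26.8/z) · ln([Cl⁻]_out/[Cl⁻]_in) with z = -1.
For an anion, dividing by z = -1 reverses the sign.
= (26.8/-1) · ln(110/37) = -26.80 · ln(2.973)
= -26.80 · (1.0896) = -29.20 mV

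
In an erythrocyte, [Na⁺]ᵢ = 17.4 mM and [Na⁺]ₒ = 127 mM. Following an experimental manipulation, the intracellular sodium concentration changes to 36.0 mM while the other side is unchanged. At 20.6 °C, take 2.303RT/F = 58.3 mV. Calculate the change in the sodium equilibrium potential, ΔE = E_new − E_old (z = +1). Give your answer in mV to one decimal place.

-18.4 mV

E_old = (58.3/1)·log₁₀(127/17.4) = 50.33 mV
E_new = (58.3/1)·log₁₀(127/36.0) = 31.92 mV
ΔE = 31.92 − (50.33) = -18.41 mV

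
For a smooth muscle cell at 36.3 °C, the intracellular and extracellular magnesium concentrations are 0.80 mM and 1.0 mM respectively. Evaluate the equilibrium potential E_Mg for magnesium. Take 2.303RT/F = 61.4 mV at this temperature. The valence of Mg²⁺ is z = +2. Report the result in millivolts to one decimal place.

E = (61.4/z) · log₁₀([Mg²⁺]_out/[Mg²⁺]_in) with z = +2.
= (61.4/2) · log₁₀(1.0/0.80) = 30.70 · log₁₀(1.25)
= 30.70 · (0.0969) = 2.98 mV

3.0 mV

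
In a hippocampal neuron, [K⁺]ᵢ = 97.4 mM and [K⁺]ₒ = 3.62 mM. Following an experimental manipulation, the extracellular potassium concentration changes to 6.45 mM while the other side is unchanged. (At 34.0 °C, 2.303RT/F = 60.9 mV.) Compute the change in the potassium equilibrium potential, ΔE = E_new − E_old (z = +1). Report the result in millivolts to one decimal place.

15.3 mV

E_old = (60.9/1)·log₁₀(3.62/97.4) = -87.08 mV
E_new = (60.9/1)·log₁₀(6.45/97.4) = -71.80 mV
ΔE = -71.80 − (-87.08) = 15.28 mV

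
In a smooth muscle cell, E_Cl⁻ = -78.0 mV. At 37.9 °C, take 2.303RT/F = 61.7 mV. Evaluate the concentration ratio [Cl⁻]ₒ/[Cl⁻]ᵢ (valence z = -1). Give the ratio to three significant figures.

18.4

log₁₀([out]/[in]) = E·z/(61.7) = -78.0 × -1 / 61.7 = 1.2642
[out]/[in] = 10^(1.2642) = 18.37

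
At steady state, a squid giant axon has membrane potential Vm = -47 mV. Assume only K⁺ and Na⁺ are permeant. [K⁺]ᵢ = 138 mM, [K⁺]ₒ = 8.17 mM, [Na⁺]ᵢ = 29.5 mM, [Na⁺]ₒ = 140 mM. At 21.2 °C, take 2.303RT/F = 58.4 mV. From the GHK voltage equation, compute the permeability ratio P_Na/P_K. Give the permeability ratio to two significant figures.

Let α = P_Na/P_K. GHK: Vm = 58.4·log₁₀[(Kₒ + α·Naₒ)/(Kᵢ + α·Naᵢ)].
10^(Vm/58.4) = 10^(-47.0/58.4) = 0.15675
So 0.15675·(Kᵢ + α·Naᵢ) = Kₒ + α·Naₒ → α = (0.15675·138.0 − 8.17) / (140.0 − 0.15675·29.5)
α = (21.63 − 8.17) / (140.0 − 4.624) = 13.46/135.4 = 0.09944

0.099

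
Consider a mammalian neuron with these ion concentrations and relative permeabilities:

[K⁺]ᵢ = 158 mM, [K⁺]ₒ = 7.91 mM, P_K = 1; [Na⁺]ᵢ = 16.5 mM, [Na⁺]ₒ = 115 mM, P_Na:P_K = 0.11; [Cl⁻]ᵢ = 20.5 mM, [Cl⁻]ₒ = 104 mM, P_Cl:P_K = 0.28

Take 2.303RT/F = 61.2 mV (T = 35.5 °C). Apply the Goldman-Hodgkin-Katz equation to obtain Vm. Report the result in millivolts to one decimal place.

-52.4 mV

Vm = 61.2 · log₁₀[(Σ P·[cation]ₒ + Σ P·[anion]ᵢ) / (Σ P·[cation]ᵢ + Σ P·[anion]ₒ)]
Numerator = 1×7.91 + 0.11×115 + 0.28×20.5 = 26.3
Denominator = 1×158 + 0.11×16.5 + 0.28×104 = 188.9
Vm = 61.2 · log₁₀(0.1392) = 61.2 × (-0.8564) = -52.41 mV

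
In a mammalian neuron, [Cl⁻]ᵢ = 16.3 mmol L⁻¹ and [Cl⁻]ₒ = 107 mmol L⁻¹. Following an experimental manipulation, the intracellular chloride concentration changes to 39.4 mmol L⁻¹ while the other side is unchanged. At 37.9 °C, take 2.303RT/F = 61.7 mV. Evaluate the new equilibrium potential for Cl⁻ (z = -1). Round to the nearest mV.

After the shift: [Cl⁻]_out = 107, [Cl⁻]_in = 39.4 mmol L⁻¹.
E_new = (61.7/-1)·log₁₀(107/39.4) = -61.70 · (0.4339) = -26.77 mV

-27 mV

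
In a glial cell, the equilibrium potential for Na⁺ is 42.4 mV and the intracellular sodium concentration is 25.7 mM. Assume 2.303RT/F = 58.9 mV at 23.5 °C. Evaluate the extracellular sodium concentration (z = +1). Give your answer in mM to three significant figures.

Nernst: E = (58.9/1) · log₁₀([out]/[in]), so log₁₀([out]/[in]) = 42.4 × 1 / 58.9 = 0.7199.
[out]/[in] = 10^(0.7199) = 5.246.
[out] = 5.246 × 25.7 = 134.8 mM.

135 mM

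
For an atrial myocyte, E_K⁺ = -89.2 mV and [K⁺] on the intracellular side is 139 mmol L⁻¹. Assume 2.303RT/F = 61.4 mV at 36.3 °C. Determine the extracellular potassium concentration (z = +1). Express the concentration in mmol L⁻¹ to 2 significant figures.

4.9 mmol L⁻¹

Nernst: E = (61.4/1) · log₁₀([out]/[in]), so log₁₀([out]/[in]) = -89.2 × 1 / 61.4 = -1.4528.
[out]/[in] = 10^(-1.4528) = 0.03526.
[out] = 0.03526 × 139 = 4.901 mmol L⁻¹.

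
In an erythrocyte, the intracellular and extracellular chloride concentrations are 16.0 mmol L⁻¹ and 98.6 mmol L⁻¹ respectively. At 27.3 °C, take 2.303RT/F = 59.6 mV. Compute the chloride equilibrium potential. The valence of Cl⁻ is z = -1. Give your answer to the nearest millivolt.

-47 mV

E = (59.6/z) · log₁₀([Cl⁻]_out/[Cl⁻]_in) with z = -1.
For an anion, dividing by z = -1 reverses the sign.
= (59.6/-1) · log₁₀(98.6/16.0) = -59.60 · log₁₀(6.162)
= -59.60 · (0.7898) = -47.07 mV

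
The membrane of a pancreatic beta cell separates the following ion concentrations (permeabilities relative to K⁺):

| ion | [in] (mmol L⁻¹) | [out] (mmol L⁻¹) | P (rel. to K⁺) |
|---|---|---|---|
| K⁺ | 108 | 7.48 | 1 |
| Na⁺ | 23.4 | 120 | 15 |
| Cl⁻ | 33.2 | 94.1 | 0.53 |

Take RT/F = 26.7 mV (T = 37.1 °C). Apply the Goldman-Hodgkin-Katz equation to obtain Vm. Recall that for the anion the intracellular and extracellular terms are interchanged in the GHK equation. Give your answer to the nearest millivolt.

34 mV

Vm = 26.7 · ln[(Σ P·[cation]ₒ + Σ P·[anion]ᵢ) / (Σ P·[cation]ᵢ + Σ P·[anion]ₒ)]
Numerator = 1×7.48 + 15×120 + 0.53×33.2 = 1825
Denominator = 1×108 + 15×23.4 + 0.53×94.1 = 508.9
Vm = 26.7 · ln(3.5865) = 26.7 × (1.2772) = 34.10 mV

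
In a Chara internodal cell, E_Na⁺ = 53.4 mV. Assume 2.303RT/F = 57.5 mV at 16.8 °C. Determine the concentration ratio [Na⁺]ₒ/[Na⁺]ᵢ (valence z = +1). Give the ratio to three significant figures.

log₁₀([out]/[in]) = E·z/(57.5) = 53.4 × 1 / 57.5 = 0.9287
[out]/[in] = 10^(0.9287) = 8.486

8.49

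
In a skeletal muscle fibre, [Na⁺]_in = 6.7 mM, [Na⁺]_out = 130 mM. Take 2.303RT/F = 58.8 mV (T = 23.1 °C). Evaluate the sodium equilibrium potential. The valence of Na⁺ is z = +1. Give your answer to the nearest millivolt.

E = (58.8/z) · log₁₀([Na⁺]_out/[Na⁺]_in) with z = +1.
= (58.8/1) · log₁₀(130/6.7) = 58.80 · log₁₀(19.4)
= 58.80 · (1.2879) = 75.73 mV

76 mV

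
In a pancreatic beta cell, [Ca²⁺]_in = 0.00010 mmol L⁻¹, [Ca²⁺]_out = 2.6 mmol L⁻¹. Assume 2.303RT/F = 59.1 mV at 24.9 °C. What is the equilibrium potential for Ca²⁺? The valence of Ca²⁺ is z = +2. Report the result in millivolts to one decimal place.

130.5 mV

E = (59.1/z) · log₁₀([Ca²⁺]_out/[Ca²⁺]_in) with z = +2.
= (59.1/2) · log₁₀(2.6/0.00010) = 29.55 · log₁₀(2.6e+04)
= 29.55 · (4.4150) = 130.46 mV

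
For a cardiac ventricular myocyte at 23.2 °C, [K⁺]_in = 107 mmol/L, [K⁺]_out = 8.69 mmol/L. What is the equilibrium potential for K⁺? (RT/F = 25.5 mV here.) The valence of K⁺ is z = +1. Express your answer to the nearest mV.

-64 mV

E = (25.5/z) · ln([K⁺]_out/[K⁺]_in) with z = +1.
= (25.5/1) · ln(8.69/107) = 25.50 · ln(0.08121)
= 25.50 · (-2.5107) = -64.02 mV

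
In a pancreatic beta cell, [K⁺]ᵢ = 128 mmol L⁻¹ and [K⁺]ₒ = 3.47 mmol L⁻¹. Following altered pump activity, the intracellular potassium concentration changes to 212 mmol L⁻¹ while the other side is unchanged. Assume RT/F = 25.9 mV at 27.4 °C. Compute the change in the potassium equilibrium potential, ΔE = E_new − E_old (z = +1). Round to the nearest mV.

-13 mV

E_old = (25.9/1)·ln(3.47/128) = -93.44 mV
E_new = (25.9/1)·ln(3.47/212) = -106.51 mV
ΔE = -106.51 − (-93.44) = -13.07 mV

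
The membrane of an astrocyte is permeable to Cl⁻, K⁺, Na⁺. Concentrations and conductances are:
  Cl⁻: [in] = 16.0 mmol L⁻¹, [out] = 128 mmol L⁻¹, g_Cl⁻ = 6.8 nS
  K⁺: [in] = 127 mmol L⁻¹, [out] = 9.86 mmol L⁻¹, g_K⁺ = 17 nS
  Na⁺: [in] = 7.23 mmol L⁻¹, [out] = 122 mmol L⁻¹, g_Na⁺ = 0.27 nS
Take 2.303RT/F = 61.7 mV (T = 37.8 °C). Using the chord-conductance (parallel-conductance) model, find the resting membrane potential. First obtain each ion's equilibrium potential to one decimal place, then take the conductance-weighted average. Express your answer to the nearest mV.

E_Cl⁻ = (61.7/-1)·log₁₀(128/16.0) = -55.7 mV
E_K⁺ = (61.7/1)·log₁₀(9.86/127) = -68.5 mV
E_Na⁺ = (61.7/1)·log₁₀(122/7.23) = 75.7 mV
Vm = (Σ gᵢEᵢ)/(Σ gᵢ) = (6.8·-55.7 + 17·-68.5 + 0.27·75.7) / (6.8 + 17 + 0.27)
= -1522.82 / 24.07 = -63.27 mV

-63 mV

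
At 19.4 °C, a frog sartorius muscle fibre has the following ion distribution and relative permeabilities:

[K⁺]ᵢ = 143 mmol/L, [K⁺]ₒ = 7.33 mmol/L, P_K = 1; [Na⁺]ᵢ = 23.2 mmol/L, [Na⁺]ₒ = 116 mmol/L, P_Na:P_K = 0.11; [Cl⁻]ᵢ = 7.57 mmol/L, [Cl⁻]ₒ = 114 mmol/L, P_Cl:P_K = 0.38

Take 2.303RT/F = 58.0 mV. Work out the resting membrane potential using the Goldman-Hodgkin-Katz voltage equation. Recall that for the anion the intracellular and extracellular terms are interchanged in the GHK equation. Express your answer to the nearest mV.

Vm = 58.0 · log₁₀[(Σ P·[cation]ₒ + Σ P·[anion]ᵢ) / (Σ P·[cation]ᵢ + Σ P·[anion]ₒ)]
Numerator = 1×7.33 + 0.11×116 + 0.38×7.57 = 22.97
Denominator = 1×143 + 0.11×23.2 + 0.38×114 = 188.9
Vm = 58.0 · log₁₀(0.1216) = 58.0 × (-0.9151) = -53.07 mV

-53 mV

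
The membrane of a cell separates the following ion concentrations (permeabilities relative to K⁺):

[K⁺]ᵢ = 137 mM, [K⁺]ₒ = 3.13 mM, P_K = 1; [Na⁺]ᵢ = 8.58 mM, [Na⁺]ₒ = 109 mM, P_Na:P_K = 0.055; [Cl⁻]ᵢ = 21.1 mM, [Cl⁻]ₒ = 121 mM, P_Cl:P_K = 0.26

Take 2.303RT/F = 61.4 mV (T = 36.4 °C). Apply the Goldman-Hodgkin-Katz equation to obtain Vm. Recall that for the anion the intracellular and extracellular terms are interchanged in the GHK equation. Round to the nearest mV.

-65 mV

Vm = 61.4 · log₁₀[(Σ P·[cation]ₒ + Σ P·[anion]ᵢ) / (Σ P·[cation]ᵢ + Σ P·[anion]ₒ)]
Numerator = 1×3.13 + 0.055×109 + 0.26×21.1 = 14.61
Denominator = 1×137 + 0.055×8.58 + 0.26×121 = 168.9
Vm = 61.4 · log₁₀(0.08649) = 61.4 × (-1.0630) = -65.27 mV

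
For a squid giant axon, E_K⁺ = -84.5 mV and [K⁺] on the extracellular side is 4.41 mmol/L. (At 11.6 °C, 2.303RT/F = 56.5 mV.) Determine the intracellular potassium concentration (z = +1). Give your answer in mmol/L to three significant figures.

138 mmol/L

Nernst: E = (56.5/1) · log₁₀([out]/[in]), so log₁₀([out]/[in]) = -84.5 × 1 / 56.5 = -1.4956.
[out]/[in] = 10^(-1.4956) = 0.03195.
[in] = 4.41 / 0.03195 = 138 mmol/L.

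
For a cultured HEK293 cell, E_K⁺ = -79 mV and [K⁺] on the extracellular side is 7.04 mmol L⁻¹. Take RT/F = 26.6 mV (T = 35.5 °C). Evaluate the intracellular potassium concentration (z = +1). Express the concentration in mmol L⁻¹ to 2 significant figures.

140 mmol L⁻¹

Nernst: E = (26.6/1) · ln([out]/[in]), so ln([out]/[in]) = -79.0 × 1 / 26.6 = -2.9699.
[out]/[in] = e^(-2.9699) = 0.05131.
[in] = 7.04 / 0.05131 = 137.2 mmol L⁻¹.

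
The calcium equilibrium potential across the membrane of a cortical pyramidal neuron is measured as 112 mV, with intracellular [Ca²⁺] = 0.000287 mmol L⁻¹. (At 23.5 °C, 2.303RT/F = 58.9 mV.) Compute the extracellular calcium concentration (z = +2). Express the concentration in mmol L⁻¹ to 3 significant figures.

Nernst: E = (58.9/2) · log₁₀([out]/[in]), so log₁₀([out]/[in]) = 112.0 × 2 / 58.9 = 3.8031.
[out]/[in] = 10^(3.8031) = 6354.
[out] = 6354 × 0.000287 = 1.824 mmol L⁻¹.

1.82 mmol L⁻¹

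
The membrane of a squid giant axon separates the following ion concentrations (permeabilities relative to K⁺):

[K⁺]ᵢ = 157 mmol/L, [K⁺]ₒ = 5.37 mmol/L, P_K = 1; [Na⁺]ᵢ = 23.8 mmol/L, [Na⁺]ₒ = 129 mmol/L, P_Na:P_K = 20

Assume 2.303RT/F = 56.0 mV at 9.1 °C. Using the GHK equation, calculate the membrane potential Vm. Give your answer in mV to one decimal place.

34.2 mV

Vm = 56.0 · log₁₀[(Σ P·[cation]ₒ + Σ P·[anion]ᵢ) / (Σ P·[cation]ᵢ + Σ P·[anion]ₒ)]
Numerator = 1×5.37 + 20×129 = 2585
Denominator = 1×157 + 20×23.8 = 633
Vm = 56.0 · log₁₀(4.0843) = 56.0 × (0.6111) = 34.22 mV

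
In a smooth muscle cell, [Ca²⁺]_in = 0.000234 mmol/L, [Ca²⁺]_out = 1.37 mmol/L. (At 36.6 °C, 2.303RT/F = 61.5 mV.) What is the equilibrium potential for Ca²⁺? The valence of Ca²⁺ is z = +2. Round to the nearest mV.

E = (61.5/z) · log₁₀([Ca²⁺]_out/[Ca²⁺]_in) with z = +2.
= (61.5/2) · log₁₀(1.37/0.000234) = 30.75 · log₁₀(5855)
= 30.75 · (3.7675) = 115.85 mV

116 mV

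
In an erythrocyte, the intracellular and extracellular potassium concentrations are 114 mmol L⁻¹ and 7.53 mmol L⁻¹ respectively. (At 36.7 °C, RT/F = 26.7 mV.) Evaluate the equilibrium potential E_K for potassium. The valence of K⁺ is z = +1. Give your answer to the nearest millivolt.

-73 mV

E = (26.7/z) · ln([K⁺]_out/[K⁺]_in) with z = +1.
= (26.7/1) · ln(7.53/114) = 26.70 · ln(0.06605)
= 26.70 · (-2.7173) = -72.55 mV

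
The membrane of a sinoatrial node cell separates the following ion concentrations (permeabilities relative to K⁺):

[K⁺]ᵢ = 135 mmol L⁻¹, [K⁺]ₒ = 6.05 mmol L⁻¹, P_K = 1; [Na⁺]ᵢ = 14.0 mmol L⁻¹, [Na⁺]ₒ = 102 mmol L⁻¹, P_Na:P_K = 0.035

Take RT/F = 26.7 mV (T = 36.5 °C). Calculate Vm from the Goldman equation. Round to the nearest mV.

-71 mV

Vm = 26.7 · ln[(Σ P·[cation]ₒ + Σ P·[anion]ᵢ) / (Σ P·[cation]ᵢ + Σ P·[anion]ₒ)]
Numerator = 1×6.05 + 0.035×102 = 9.62
Denominator = 1×135 + 0.035×14.0 = 135.5
Vm = 26.7 · ln(0.071002) = 26.7 × (-2.6451) = -70.62 mV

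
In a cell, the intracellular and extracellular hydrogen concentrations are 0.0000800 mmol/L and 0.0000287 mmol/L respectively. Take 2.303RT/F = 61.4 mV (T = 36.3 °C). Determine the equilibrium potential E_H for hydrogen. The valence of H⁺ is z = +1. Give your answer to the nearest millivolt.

-27 mV

E = (61.4/z) · log₁₀([H⁺]_out/[H⁺]_in) with z = +1.
= (61.4/1) · log₁₀(0.0000287/0.0000800) = 61.40 · log₁₀(0.3587)
= 61.40 · (-0.4452) = -27.34 mV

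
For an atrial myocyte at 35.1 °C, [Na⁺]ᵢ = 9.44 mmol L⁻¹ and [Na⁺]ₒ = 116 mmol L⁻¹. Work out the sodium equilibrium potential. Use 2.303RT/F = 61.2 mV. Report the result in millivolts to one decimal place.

66.7 mV

E = (61.2/z) · log₁₀([Na⁺]_out/[Na⁺]_in) with z = +1.
= (61.2/1) · log₁₀(116/9.44) = 61.20 · log₁₀(12.29)
= 61.20 · (1.0895) = 66.68 mV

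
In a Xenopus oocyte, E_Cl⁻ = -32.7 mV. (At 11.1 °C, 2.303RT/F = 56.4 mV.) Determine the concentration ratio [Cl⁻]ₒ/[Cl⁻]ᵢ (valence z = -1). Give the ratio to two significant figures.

3.8

log₁₀([out]/[in]) = E·z/(56.4) = -32.7 × -1 / 56.4 = 0.5798
[out]/[in] = 10^(0.5798) = 3.8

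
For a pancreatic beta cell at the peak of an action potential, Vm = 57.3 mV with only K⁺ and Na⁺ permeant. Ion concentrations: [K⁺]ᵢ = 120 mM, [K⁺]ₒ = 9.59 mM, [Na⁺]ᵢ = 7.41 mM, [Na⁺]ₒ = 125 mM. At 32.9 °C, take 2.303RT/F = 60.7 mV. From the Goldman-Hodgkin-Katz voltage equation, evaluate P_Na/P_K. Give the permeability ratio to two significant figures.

Let α = P_Na/P_K. GHK: Vm = 60.7·log₁₀[(Kₒ + α·Naₒ)/(Kᵢ + α·Naᵢ)].
10^(Vm/60.7) = 10^(57.3/60.7) = 8.79
So 8.79·(Kᵢ + α·Naᵢ) = Kₒ + α·Naₒ → α = (8.79·120.0 − 9.59) / (125.0 − 8.79·7.41)
α = (1055 − 9.59) / (125.0 − 65.13) = 1045/59.87 = 17.46

17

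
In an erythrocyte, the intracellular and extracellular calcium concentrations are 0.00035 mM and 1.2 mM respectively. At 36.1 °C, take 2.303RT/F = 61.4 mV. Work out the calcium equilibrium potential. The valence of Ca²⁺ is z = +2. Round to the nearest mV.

E = (61.4/z) · log₁₀([Ca²⁺]_out/[Ca²⁺]_in) with z = +2.
= (61.4/2) · log₁₀(1.2/0.00035) = 30.70 · log₁₀(3429)
= 30.70 · (3.5351) = 108.53 mV

109 mV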